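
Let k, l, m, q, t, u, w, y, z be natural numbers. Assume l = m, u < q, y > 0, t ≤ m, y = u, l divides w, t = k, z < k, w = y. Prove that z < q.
t = k and t ≤ m, hence k ≤ m. Because w = y and l divides w, l divides y. Since y > 0, l ≤ y. Since y = u, l ≤ u. l = m, so m ≤ u. Since k ≤ m, k ≤ u. u < q, so k < q. z < k, so z < q.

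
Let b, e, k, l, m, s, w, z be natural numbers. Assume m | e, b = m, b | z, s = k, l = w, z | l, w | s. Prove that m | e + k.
l = w and z | l, thus z | w. From w | s, z | s. Since s = k, z | k. Since b | z, b | k. Since b = m, m | k. m | e, so m | e + k.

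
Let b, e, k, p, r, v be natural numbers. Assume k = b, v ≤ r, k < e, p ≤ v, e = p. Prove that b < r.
e = p and k < e, therefore k < p. Since k = b, b < p. p ≤ v and v ≤ r, hence p ≤ r. b < p, so b < r.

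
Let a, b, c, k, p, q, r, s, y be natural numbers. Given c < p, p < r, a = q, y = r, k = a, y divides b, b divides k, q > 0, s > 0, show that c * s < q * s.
c < p and p < r, therefore c < r. y divides b and b divides k, so y divides k. Since k = a, y divides a. Since y = r, r divides a. a = q, so r divides q. Since q > 0, r ≤ q. c < r, so c < q. Combined with s > 0, by multiplying by a positive, c * s < q * s.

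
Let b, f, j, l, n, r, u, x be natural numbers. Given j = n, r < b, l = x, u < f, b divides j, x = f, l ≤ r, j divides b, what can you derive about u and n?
u < n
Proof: From b divides j and j divides b, b = j. From j = n, b = n. Because l = x and l ≤ r, x ≤ r. r < b, so x < b. b = n, so x < n. x = f, so f < n. Since u < f, u < n.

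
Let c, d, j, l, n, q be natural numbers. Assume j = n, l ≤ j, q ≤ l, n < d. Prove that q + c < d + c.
j = n and l ≤ j, thus l ≤ n. Because n < d, l < d. Since q ≤ l, q < d. Then q + c < d + c.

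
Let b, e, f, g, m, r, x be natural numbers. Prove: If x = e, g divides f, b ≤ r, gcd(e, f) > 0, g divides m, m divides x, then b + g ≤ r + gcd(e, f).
Because x = e and m divides x, m divides e. Since g divides m, g divides e. Since g divides f, g divides gcd(e, f). Since gcd(e, f) > 0, g ≤ gcd(e, f). Since b ≤ r, b + g ≤ r + gcd(e, f).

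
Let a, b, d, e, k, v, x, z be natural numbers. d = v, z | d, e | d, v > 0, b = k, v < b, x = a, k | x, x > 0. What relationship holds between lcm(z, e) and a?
lcm(z, e) < a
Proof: From z | d and e | d, lcm(z, e) | d. d = v, so lcm(z, e) | v. Since v > 0, lcm(z, e) ≤ v. b = k and v < b, so v < k. Since lcm(z, e) ≤ v, lcm(z, e) < k. k | x and x > 0, hence k ≤ x. x = a, so k ≤ a. lcm(z, e) < k, so lcm(z, e) < a.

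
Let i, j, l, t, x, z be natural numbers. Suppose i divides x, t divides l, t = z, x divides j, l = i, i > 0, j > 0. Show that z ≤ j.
t = z and t divides l, so z divides l. l = i, so z divides i. From i > 0, z ≤ i. i divides x and x divides j, hence i divides j. j > 0, so i ≤ j. z ≤ i, so z ≤ j.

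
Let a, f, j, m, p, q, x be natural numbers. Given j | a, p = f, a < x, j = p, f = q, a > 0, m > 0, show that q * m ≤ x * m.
Since p = f and f = q, p = q. j = p, so j = q. Since j | a, q | a. a > 0, so q ≤ a. a < x, so q < x. m > 0, so q * m < x * m. Then q * m ≤ x * m.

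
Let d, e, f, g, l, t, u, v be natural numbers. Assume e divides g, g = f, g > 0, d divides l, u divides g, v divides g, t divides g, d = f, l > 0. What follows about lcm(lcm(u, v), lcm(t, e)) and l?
lcm(lcm(u, v), lcm(t, e)) ≤ l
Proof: u divides g and v divides g, hence lcm(u, v) divides g. From t divides g and e divides g, lcm(t, e) divides g. Since lcm(u, v) divides g, lcm(lcm(u, v), lcm(t, e)) divides g. g > 0, so lcm(lcm(u, v), lcm(t, e)) ≤ g. g = f, so lcm(lcm(u, v), lcm(t, e)) ≤ f. d = f and d divides l, thus f divides l. l > 0, so f ≤ l. Since lcm(lcm(u, v), lcm(t, e)) ≤ f, lcm(lcm(u, v), lcm(t, e)) ≤ l.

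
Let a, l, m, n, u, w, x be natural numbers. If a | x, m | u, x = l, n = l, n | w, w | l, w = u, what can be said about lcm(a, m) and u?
lcm(a, m) | u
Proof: Because n = l and n | w, l | w. Since w | l, l = w. Since w = u, l = u. x = l and a | x, thus a | l. l = u, so a | u. m | u, so lcm(a, m) | u.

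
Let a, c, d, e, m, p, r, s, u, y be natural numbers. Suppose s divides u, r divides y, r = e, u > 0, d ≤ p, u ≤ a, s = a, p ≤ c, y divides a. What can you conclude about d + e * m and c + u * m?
d + e * m ≤ c + u * m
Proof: d ≤ p and p ≤ c, so d ≤ c. Because s divides u and u > 0, s ≤ u. Since s = a, a ≤ u. u ≤ a, so a = u. From r divides y and y divides a, r divides a. r = e, so e divides a. Since a = u, e divides u. Since u > 0, e ≤ u. By multiplying by a non-negative, e * m ≤ u * m. Since d ≤ c, d + e * m ≤ c + u * m.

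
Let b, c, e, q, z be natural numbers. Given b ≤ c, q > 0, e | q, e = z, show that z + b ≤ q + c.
e | q and q > 0, thus e ≤ q. e = z, so z ≤ q. b ≤ c, so z + b ≤ q + c.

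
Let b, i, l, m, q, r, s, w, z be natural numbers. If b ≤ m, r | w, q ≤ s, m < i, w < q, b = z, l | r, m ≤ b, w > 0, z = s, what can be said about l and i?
l < i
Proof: From l | r and r | w, l | w. w > 0, so l ≤ w. Since w < q, l < q. q ≤ s, so l < s. m ≤ b and b ≤ m, thus m = b. Since b = z, m = z. m < i, so z < i. From z = s, s < i. From l < s, l < i.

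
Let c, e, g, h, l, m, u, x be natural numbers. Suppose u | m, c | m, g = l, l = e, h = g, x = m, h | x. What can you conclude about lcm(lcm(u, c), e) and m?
lcm(lcm(u, c), e) | m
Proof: u | m and c | m, hence lcm(u, c) | m. Since g = l and l = e, g = e. x = m and h | x, thus h | m. Because h = g, g | m. Since g = e, e | m. lcm(u, c) | m, so lcm(lcm(u, c), e) | m.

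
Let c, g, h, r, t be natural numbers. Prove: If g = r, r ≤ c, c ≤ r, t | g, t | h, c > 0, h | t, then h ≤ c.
From t | h and h | t, t = h. r ≤ c and c ≤ r, thus r = c. g = r and t | g, therefore t | r. Since r = c, t | c. Since t = h, h | c. c > 0, so h ≤ c.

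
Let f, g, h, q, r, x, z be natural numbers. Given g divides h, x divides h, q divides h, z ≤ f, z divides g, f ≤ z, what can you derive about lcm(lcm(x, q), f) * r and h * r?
lcm(lcm(x, q), f) * r divides h * r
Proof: x divides h and q divides h, therefore lcm(x, q) divides h. Since z ≤ f and f ≤ z, z = f. From z divides g and g divides h, z divides h. Since z = f, f divides h. Since lcm(x, q) divides h, lcm(lcm(x, q), f) divides h. Then lcm(lcm(x, q), f) * r divides h * r.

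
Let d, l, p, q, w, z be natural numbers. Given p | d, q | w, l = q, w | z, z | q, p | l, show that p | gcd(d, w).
w | z and z | q, hence w | q. From q | w, q = w. Since l = q and p | l, p | q. Since q = w, p | w. p | d, so p | gcd(d, w).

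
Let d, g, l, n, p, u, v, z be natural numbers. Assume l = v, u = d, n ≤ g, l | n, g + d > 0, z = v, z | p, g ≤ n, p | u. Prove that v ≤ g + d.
n ≤ g and g ≤ n, so n = g. Because l = v and l | n, v | n. n = g, so v | g. From z = v and z | p, v | p. Because u = d and p | u, p | d. v | p, so v | d. Since v | g, v | g + d. g + d > 0, so v ≤ g + d.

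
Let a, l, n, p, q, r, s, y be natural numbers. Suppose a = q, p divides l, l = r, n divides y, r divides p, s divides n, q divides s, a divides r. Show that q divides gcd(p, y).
l = r and p divides l, thus p divides r. Since r divides p, r = p. Because a = q and a divides r, q divides r. r = p, so q divides p. q divides s and s divides n, thus q divides n. Since n divides y, q divides y. q divides p, so q divides gcd(p, y).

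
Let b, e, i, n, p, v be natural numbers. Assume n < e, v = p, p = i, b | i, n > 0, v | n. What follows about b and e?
b < e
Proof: Because v = p and p = i, v = i. From v | n, i | n. b | i, so b | n. n > 0, so b ≤ n. Since n < e, b < e.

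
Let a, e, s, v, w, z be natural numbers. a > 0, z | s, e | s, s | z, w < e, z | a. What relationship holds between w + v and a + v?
w + v < a + v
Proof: Because s | z and z | s, s = z. Since e | s, e | z. z | a, so e | a. Because a > 0, e ≤ a. Because w < e, w < a. Then w + v < a + v.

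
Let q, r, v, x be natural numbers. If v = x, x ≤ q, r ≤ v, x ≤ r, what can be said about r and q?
r ≤ q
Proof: v = x and r ≤ v, so r ≤ x. Since x ≤ r, x = r. Since x ≤ q, r ≤ q.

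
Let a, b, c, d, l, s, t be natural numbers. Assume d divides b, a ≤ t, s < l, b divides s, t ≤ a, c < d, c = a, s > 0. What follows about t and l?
t < l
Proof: Since a ≤ t and t ≤ a, a = t. c = a, so c = t. c < d, so t < d. From d divides b and b divides s, d divides s. Since s > 0, d ≤ s. Since s < l, d < l. Because t < d, t < l.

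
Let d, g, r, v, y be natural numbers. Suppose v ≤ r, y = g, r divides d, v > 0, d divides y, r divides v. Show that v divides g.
r divides v and v > 0, therefore r ≤ v. Since v ≤ r, r = v. y = g and d divides y, thus d divides g. Since r divides d, r divides g. r = v, so v divides g.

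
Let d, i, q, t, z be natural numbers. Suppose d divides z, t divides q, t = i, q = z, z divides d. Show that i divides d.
Because z divides d and d divides z, z = d. q = z, so q = d. Since t divides q, t divides d. Since t = i, i divides d.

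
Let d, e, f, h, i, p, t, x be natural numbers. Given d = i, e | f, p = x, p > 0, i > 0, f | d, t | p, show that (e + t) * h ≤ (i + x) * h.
Since e | f and f | d, e | d. Since d = i, e | i. Since i > 0, e ≤ i. t | p and p > 0, so t ≤ p. p = x, so t ≤ x. e ≤ i, so e + t ≤ i + x. Then (e + t) * h ≤ (i + x) * h.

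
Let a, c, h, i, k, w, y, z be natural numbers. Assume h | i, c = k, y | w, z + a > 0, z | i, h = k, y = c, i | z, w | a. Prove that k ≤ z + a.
Since i | z and z | i, i = z. h = k and h | i, so k | i. Since i = z, k | z. y = c and c = k, therefore y = k. Since y | w, k | w. Since w | a, k | a. k | z, so k | z + a. Since z + a > 0, k ≤ z + a.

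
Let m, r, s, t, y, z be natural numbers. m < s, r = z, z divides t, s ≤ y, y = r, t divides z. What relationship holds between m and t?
m < t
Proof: y = r and r = z, so y = z. z divides t and t divides z, so z = t. Since y = z, y = t. s ≤ y, so s ≤ t. m < s, so m < t.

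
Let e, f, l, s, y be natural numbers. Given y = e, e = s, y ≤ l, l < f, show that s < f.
y = e and e = s, hence y = s. Since y ≤ l, s ≤ l. l < f, so s < f.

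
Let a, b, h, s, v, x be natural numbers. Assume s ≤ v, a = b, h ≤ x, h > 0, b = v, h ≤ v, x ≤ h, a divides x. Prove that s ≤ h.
x ≤ h and h ≤ x, so x = h. a = b and a divides x, hence b divides x. Since x = h, b divides h. From h > 0, b ≤ h. b = v, so v ≤ h. From h ≤ v, v = h. Since s ≤ v, s ≤ h.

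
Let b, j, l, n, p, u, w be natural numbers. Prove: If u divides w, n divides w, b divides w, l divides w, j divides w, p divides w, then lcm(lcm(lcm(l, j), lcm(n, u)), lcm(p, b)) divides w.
Since l divides w and j divides w, lcm(l, j) divides w. n divides w and u divides w, therefore lcm(n, u) divides w. Since lcm(l, j) divides w, lcm(lcm(l, j), lcm(n, u)) divides w. Since p divides w and b divides w, lcm(p, b) divides w. Since lcm(lcm(l, j), lcm(n, u)) divides w, lcm(lcm(lcm(l, j), lcm(n, u)), lcm(p, b)) divides w.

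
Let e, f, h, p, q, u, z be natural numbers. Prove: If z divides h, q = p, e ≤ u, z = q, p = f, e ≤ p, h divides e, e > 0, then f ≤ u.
z = q and q = p, thus z = p. Because z divides h and h divides e, z divides e. e > 0, so z ≤ e. Since z = p, p ≤ e. Since e ≤ p, e = p. p = f, so e = f. Because e ≤ u, f ≤ u.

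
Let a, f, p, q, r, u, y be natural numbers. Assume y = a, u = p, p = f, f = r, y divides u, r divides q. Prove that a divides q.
Since u = p and p = f, u = f. f = r, so u = r. y divides u, so y divides r. Since r divides q, y divides q. y = a, so a divides q.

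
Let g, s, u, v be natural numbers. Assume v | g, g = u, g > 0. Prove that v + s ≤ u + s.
v | g and g > 0, therefore v ≤ g. Since g = u, v ≤ u. Then v + s ≤ u + s.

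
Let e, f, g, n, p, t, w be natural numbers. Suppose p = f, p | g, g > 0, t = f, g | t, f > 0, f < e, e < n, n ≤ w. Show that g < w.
Since p | g and g > 0, p ≤ g. Since p = f, f ≤ g. From t = f and g | t, g | f. Since f > 0, g ≤ f. Since f ≤ g, f = g. f < e and e < n, so f < n. n ≤ w, so f < w. f = g, so g < w.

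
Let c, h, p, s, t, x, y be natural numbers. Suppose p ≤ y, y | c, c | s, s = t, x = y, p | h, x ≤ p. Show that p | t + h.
Because x = y and x ≤ p, y ≤ p. Since p ≤ y, y = p. Since y | c, p | c. s = t and c | s, hence c | t. Since p | c, p | t. p | h, so p | t + h.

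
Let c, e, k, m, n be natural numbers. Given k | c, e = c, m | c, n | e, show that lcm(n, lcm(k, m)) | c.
Since e = c and n | e, n | c. Because k | c and m | c, lcm(k, m) | c. n | c, so lcm(n, lcm(k, m)) | c.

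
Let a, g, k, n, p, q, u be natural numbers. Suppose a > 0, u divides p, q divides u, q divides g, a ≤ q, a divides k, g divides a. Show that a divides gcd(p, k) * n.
q divides g and g divides a, so q divides a. Since a > 0, q ≤ a. a ≤ q, so q = a. q divides u and u divides p, hence q divides p. q = a, so a divides p. a divides k, so a divides gcd(p, k). Then a divides gcd(p, k) * n.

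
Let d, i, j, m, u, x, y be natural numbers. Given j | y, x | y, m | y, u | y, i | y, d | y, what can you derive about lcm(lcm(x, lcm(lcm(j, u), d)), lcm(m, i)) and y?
lcm(lcm(x, lcm(lcm(j, u), d)), lcm(m, i)) | y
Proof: j | y and u | y, thus lcm(j, u) | y. Because d | y, lcm(lcm(j, u), d) | y. From x | y, lcm(x, lcm(lcm(j, u), d)) | y. Since m | y and i | y, lcm(m, i) | y. lcm(x, lcm(lcm(j, u), d)) | y, so lcm(lcm(x, lcm(lcm(j, u), d)), lcm(m, i)) | y.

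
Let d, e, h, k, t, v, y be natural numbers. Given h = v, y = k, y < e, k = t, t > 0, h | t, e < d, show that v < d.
h = v and h | t, therefore v | t. Because t > 0, v ≤ t. y < e and e < d, so y < d. Since y = k, k < d. Since k = t, t < d. v ≤ t, so v < d.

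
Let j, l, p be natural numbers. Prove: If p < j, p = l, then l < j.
p = l and p < j. By substitution, l < j.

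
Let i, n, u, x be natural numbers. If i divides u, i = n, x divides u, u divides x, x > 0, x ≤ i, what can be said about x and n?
x = n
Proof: u divides x and x divides u, hence u = x. From i divides u, i divides x. Since x > 0, i ≤ x. x ≤ i, so x = i. From i = n, x = n.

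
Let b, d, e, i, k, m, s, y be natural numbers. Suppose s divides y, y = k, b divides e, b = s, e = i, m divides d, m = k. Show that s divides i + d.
Because b = s and b divides e, s divides e. Since e = i, s divides i. y = k and s divides y, so s divides k. Because m = k and m divides d, k divides d. Since s divides k, s divides d. Since s divides i, s divides i + d.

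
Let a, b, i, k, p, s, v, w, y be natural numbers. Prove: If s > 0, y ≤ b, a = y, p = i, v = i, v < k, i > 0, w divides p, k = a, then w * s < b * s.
p = i and w divides p, hence w divides i. i > 0, so w ≤ i. Since k = a and a = y, k = y. v = i and v < k, so i < k. Because k = y, i < y. From y ≤ b, i < b. w ≤ i, so w < b. Since s > 0, by multiplying by a positive, w * s < b * s.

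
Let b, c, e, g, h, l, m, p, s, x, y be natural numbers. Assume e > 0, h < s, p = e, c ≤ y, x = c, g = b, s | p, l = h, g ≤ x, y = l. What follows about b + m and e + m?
b + m < e + m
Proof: x = c and g ≤ x, hence g ≤ c. y = l and l = h, so y = h. Since c ≤ y, c ≤ h. Since g ≤ c, g ≤ h. h < s, so g < s. Since g = b, b < s. p = e and s | p, hence s | e. e > 0, so s ≤ e. b < s, so b < e. Then b + m < e + m.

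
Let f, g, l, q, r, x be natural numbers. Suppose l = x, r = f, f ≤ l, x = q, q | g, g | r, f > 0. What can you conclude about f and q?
f = q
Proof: r = f and g | r, hence g | f. Since q | g, q | f. Since f > 0, q ≤ f. l = x and x = q, so l = q. Since f ≤ l, f ≤ q. q ≤ f, so q = f. Then f = q.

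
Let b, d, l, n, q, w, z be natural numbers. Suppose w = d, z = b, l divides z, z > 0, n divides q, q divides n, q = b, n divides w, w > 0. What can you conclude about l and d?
l ≤ d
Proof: l divides z and z > 0, therefore l ≤ z. Since z = b, l ≤ b. n divides q and q divides n, thus n = q. q = b, so n = b. Since n divides w, b divides w. Since w > 0, b ≤ w. l ≤ b, so l ≤ w. w = d, so l ≤ d.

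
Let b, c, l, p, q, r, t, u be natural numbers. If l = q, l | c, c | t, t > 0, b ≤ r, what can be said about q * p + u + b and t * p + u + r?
q * p + u + b ≤ t * p + u + r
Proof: Because l | c and c | t, l | t. Since t > 0, l ≤ t. l = q, so q ≤ t. Then q * p ≤ t * p. Then q * p + u ≤ t * p + u. Since b ≤ r, q * p + u + b ≤ t * p + u + r.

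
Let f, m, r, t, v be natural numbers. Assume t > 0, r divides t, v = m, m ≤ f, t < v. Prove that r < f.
r divides t and t > 0, therefore r ≤ t. Since v = m and t < v, t < m. Since m ≤ f, t < f. Since r ≤ t, r < f.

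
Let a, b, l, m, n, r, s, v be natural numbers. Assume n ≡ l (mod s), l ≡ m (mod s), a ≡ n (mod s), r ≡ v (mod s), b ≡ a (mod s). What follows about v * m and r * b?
v * m ≡ r * b (mod s)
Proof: Since b ≡ a (mod s) and a ≡ n (mod s), b ≡ n (mod s). Since n ≡ l (mod s), b ≡ l (mod s). Since l ≡ m (mod s), b ≡ m (mod s). Since r ≡ v (mod s), by multiplying congruences, r * b ≡ v * m (mod s). Then v * m ≡ r * b (mod s).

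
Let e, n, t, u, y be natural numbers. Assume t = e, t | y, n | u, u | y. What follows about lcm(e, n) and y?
lcm(e, n) | y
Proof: t = e and t | y, hence e | y. Since n | u and u | y, n | y. Since e | y, lcm(e, n) | y.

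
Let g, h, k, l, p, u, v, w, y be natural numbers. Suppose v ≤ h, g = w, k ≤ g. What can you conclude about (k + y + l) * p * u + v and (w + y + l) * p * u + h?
(k + y + l) * p * u + v ≤ (w + y + l) * p * u + h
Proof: Because g = w and k ≤ g, k ≤ w. Then k + y ≤ w + y. Then k + y + l ≤ w + y + l. By multiplying by a non-negative, (k + y + l) * p ≤ (w + y + l) * p. By multiplying by a non-negative, (k + y + l) * p * u ≤ (w + y + l) * p * u. Since v ≤ h, (k + y + l) * p * u + v ≤ (w + y + l) * p * u + h.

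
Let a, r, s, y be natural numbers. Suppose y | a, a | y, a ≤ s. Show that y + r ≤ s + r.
Since a | y and y | a, a = y. a ≤ s, so y ≤ s. Then y + r ≤ s + r.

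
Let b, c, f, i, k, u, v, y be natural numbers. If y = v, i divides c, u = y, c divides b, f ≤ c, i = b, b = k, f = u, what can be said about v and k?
v ≤ k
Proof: i = b and i divides c, so b divides c. Since c divides b, c = b. Since f = u and u = y, f = y. Since f ≤ c, y ≤ c. Since y = v, v ≤ c. Because c = b, v ≤ b. b = k, so v ≤ k.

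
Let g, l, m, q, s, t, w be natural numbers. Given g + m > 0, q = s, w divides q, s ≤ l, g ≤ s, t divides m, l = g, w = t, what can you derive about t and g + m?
t ≤ g + m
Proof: From l = g and s ≤ l, s ≤ g. Since g ≤ s, s = g. q = s, so q = g. Because w = t and w divides q, t divides q. q = g, so t divides g. t divides m, so t divides g + m. Since g + m > 0, t ≤ g + m.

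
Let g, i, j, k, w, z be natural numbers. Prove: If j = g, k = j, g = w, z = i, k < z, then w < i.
Since k = j and j = g, k = g. g = w, so k = w. z = i and k < z, hence k < i. Since k = w, w < i.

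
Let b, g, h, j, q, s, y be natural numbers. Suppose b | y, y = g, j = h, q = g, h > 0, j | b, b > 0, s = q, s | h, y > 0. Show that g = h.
s = q and q = g, so s = g. s | h and h > 0, so s ≤ h. Since s = g, g ≤ h. Because j | b and b > 0, j ≤ b. b | y and y > 0, thus b ≤ y. j ≤ b, so j ≤ y. y = g, so j ≤ g. j = h, so h ≤ g. g ≤ h, so g = h.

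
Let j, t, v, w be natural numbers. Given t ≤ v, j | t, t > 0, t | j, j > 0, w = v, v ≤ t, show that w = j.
Since v ≤ t and t ≤ v, v = t. Since w = v, w = t. Since t | j and j > 0, t ≤ j. From j | t and t > 0, j ≤ t. t ≤ j, so t = j. w = t, so w = j.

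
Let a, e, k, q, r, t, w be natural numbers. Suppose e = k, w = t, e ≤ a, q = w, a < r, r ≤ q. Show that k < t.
a < r and r ≤ q, hence a < q. From q = w, a < w. e ≤ a, so e < w. Because w = t, e < t. Since e = k, k < t.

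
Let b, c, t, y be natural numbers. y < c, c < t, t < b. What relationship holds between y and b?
y < b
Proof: From y < c and c < t, y < t. t < b, so y < b.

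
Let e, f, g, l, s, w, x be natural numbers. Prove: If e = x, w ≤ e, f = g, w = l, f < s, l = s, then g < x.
w = l and l = s, therefore w = s. Because e = x and w ≤ e, w ≤ x. w = s, so s ≤ x. f < s, so f < x. Since f = g, g < x.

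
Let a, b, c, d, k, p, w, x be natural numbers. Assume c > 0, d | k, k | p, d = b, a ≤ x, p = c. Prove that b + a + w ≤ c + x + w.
d | k and k | p, so d | p. p = c, so d | c. Since d = b, b | c. Because c > 0, b ≤ c. From a ≤ x, a + w ≤ x + w. Because b ≤ c, b + a + w ≤ c + x + w.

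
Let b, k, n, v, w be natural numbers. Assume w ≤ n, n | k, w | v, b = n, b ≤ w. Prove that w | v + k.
b = n and b ≤ w, so n ≤ w. Since w ≤ n, n = w. Since n | k, w | k. Since w | v, w | v + k.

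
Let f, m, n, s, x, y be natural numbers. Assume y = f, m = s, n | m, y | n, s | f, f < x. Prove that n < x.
y = f and y | n, therefore f | n. m = s and n | m, thus n | s. Since s | f, n | f. Since f | n, f = n. f < x, so n < x.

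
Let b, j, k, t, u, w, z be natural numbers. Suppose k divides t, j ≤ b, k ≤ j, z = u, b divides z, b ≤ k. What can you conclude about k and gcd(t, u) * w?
k divides gcd(t, u) * w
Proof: k ≤ j and j ≤ b, thus k ≤ b. Since b ≤ k, b = k. Because z = u and b divides z, b divides u. b = k, so k divides u. Because k divides t, k divides gcd(t, u). Then k divides gcd(t, u) * w.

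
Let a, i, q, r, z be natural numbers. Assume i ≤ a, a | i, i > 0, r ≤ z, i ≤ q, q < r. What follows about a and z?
a < z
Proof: a | i and i > 0, thus a ≤ i. i ≤ a, so i = a. q < r and r ≤ z, thus q < z. i ≤ q, so i < z. From i = a, a < z.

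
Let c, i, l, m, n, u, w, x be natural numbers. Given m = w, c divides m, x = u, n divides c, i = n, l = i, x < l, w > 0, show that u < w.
From l = i and i = n, l = n. Because x = u and x < l, u < l. Since l = n, u < n. From n divides c and c divides m, n divides m. Because m = w, n divides w. w > 0, so n ≤ w. Because u < n, u < w.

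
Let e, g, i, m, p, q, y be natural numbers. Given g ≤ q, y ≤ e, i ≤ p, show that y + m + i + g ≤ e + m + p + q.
y ≤ e, hence y + m ≤ e + m. Because i ≤ p and g ≤ q, i + g ≤ p + q. y + m ≤ e + m, so y + m + i + g ≤ e + m + p + q.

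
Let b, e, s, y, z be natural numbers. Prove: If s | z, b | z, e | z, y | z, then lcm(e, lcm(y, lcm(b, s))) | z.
b | z and s | z, so lcm(b, s) | z. Since y | z, lcm(y, lcm(b, s)) | z. Since e | z, lcm(e, lcm(y, lcm(b, s))) | z.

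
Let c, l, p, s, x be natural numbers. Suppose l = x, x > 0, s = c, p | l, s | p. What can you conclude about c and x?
c ≤ x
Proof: Since s | p and p | l, s | l. Since s = c, c | l. Since l = x, c | x. Since x > 0, c ≤ x.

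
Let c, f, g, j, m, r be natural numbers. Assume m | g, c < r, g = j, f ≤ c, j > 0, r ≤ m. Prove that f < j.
f ≤ c and c < r, thus f < r. From r ≤ m, f < m. g = j and m | g, thus m | j. Since j > 0, m ≤ j. From f < m, f < j.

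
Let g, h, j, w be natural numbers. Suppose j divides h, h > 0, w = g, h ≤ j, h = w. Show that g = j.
Because j divides h and h > 0, j ≤ h. Since h ≤ j, j = h. h = w, so j = w. w = g, so j = g. Then g = j.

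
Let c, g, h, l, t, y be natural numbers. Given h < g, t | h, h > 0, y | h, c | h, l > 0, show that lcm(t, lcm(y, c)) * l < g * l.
y | h and c | h, thus lcm(y, c) | h. t | h, so lcm(t, lcm(y, c)) | h. Because h > 0, lcm(t, lcm(y, c)) ≤ h. Since h < g, lcm(t, lcm(y, c)) < g. l > 0, so lcm(t, lcm(y, c)) * l < g * l.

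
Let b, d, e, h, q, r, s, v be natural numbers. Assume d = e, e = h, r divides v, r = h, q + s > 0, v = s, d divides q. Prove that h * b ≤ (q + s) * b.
d = e and e = h, therefore d = h. Because d divides q, h divides q. v = s and r divides v, thus r divides s. Since r = h, h divides s. h divides q, so h divides q + s. q + s > 0, so h ≤ q + s. By multiplying by a non-negative, h * b ≤ (q + s) * b.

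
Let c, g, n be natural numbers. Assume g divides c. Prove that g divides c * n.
g divides c. By divisibility extends to multiples, g divides c * n.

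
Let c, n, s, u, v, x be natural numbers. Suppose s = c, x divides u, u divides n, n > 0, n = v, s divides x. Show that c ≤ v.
x divides u and u divides n, hence x divides n. Since s divides x, s divides n. s = c, so c divides n. From n > 0, c ≤ n. n = v, so c ≤ v.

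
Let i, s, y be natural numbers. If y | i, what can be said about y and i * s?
y | i * s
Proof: Since y | i, by divisibility extends to multiples, y | i * s.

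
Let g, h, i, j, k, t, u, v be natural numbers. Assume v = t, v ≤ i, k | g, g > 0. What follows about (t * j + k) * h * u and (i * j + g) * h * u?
(t * j + k) * h * u ≤ (i * j + g) * h * u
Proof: v = t and v ≤ i, so t ≤ i. Then t * j ≤ i * j. k | g and g > 0, therefore k ≤ g. Since t * j ≤ i * j, t * j + k ≤ i * j + g. Then (t * j + k) * h ≤ (i * j + g) * h. Then (t * j + k) * h * u ≤ (i * j + g) * h * u.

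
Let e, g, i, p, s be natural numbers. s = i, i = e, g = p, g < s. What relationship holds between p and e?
p < e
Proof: Since s = i and i = e, s = e. g = p and g < s, therefore p < s. Since s = e, p < e.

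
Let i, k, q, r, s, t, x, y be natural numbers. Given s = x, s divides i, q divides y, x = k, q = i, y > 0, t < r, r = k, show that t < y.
r = k and t < r, therefore t < k. s = x and x = k, therefore s = k. Since s divides i, k divides i. Since q = i and q divides y, i divides y. k divides i, so k divides y. Since y > 0, k ≤ y. Since t < k, t < y.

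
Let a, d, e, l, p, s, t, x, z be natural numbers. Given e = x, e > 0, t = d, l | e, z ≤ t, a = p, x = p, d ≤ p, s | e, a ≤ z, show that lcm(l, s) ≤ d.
e = x and x = p, hence e = p. t = d and z ≤ t, therefore z ≤ d. Because a ≤ z, a ≤ d. Since a = p, p ≤ d. d ≤ p, so p = d. Since e = p, e = d. l | e and s | e, so lcm(l, s) | e. e > 0, so lcm(l, s) ≤ e. Since e = d, lcm(l, s) ≤ d.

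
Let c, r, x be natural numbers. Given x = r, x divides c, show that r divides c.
Since x = r and x divides c, by substitution, r divides c.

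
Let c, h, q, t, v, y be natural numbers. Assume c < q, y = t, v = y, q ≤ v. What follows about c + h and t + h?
c + h < t + h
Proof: v = y and y = t, so v = t. Because c < q and q ≤ v, c < v. v = t, so c < t. Then c + h < t + h.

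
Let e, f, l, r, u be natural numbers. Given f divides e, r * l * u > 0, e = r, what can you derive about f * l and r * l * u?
f * l ≤ r * l * u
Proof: e = r and f divides e, hence f divides r. Then f * l divides r * l. Then f * l divides r * l * u. r * l * u > 0, so f * l ≤ r * l * u.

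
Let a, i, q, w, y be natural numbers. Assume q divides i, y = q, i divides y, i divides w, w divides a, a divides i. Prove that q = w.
y = q and i divides y, therefore i divides q. Since q divides i, q = i. Because w divides a and a divides i, w divides i. From i divides w, i = w. Since q = i, q = w.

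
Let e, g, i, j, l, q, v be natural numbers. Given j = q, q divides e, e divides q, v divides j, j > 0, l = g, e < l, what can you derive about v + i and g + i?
v + i < g + i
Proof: From q divides e and e divides q, q = e. j = q, so j = e. v divides j and j > 0, therefore v ≤ j. j = e, so v ≤ e. l = g and e < l, thus e < g. v ≤ e, so v < g. Then v + i < g + i.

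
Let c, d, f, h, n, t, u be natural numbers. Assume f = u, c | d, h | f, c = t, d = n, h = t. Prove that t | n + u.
c = t and c | d, thus t | d. Since d = n, t | n. f = u and h | f, hence h | u. Since h = t, t | u. Since t | n, t | n + u.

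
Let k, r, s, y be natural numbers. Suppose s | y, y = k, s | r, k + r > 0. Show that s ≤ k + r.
Because y = k and s | y, s | k. Since s | r, s | k + r. k + r > 0, so s ≤ k + r.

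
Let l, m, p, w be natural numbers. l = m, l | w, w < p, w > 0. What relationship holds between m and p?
m < p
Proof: Because l | w and w > 0, l ≤ w. w < p, so l < p. l = m, so m < p.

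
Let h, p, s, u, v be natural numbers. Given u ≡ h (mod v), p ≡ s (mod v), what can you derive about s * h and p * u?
s * h ≡ p * u (mod v)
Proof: p ≡ s (mod v) and u ≡ h (mod v). By multiplying congruences, p * u ≡ s * h (mod v). Then s * h ≡ p * u (mod v).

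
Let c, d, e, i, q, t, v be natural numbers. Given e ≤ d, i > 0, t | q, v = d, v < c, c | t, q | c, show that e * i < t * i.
Since t | q and q | c, t | c. c | t, so c = t. v = d and v < c, thus d < c. e ≤ d, so e < c. c = t, so e < t. Since i > 0, e * i < t * i.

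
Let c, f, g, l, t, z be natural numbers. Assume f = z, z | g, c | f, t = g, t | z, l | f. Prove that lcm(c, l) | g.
From t = g and t | z, g | z. z | g, so z = g. f = z, so f = g. c | f and l | f, so lcm(c, l) | f. f = g, so lcm(c, l) | g.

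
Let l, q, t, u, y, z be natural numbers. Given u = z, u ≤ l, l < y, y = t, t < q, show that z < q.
y = t and l < y, so l < t. Since u ≤ l, u < t. Since u = z, z < t. From t < q, z < q.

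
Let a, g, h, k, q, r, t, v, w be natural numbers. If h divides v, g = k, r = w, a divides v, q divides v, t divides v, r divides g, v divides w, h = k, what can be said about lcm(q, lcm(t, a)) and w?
lcm(q, lcm(t, a)) divides w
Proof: r = w and r divides g, hence w divides g. Since g = k, w divides k. From h = k and h divides v, k divides v. Since w divides k, w divides v. Since v divides w, v = w. Since t divides v and a divides v, lcm(t, a) divides v. Since q divides v, lcm(q, lcm(t, a)) divides v. Since v = w, lcm(q, lcm(t, a)) divides w.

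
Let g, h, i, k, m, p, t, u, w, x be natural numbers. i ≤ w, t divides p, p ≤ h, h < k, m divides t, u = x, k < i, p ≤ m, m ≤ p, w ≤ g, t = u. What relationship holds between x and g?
x < g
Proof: Since m ≤ p and p ≤ m, m = p. m divides t, so p divides t. t divides p, so p = t. t = u, so p = u. Since u = x, p = x. h < k and k < i, hence h < i. p ≤ h, so p < i. Since i ≤ w, p < w. w ≤ g, so p < g. Since p = x, x < g.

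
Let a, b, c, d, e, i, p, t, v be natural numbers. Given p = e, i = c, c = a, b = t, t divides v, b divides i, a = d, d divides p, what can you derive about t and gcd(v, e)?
t divides gcd(v, e)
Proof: Since i = c and c = a, i = a. Since a = d, i = d. b = t and b divides i, so t divides i. Because i = d, t divides d. p = e and d divides p, therefore d divides e. t divides d, so t divides e. t divides v, so t divides gcd(v, e).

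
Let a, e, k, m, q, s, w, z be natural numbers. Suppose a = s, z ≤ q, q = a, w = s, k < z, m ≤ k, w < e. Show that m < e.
Since q = a and a = s, q = s. From k < z and z ≤ q, k < q. m ≤ k, so m < q. Since q = s, m < s. Since w = s and w < e, s < e. Since m < s, m < e.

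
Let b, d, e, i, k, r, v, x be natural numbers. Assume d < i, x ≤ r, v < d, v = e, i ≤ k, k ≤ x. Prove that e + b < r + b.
v < d and d < i, therefore v < i. i ≤ k and k ≤ x, so i ≤ x. Since x ≤ r, i ≤ r. Since v < i, v < r. v = e, so e < r. Then e + b < r + b.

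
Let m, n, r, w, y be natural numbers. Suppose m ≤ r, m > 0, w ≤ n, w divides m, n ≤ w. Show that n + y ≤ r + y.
From w ≤ n and n ≤ w, w = n. Since w divides m, n divides m. Since m > 0, n ≤ m. Since m ≤ r, n ≤ r. Then n + y ≤ r + y.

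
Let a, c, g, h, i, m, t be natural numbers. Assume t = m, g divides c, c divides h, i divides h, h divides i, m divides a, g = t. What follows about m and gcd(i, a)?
m divides gcd(i, a)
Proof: From h divides i and i divides h, h = i. g = t and g divides c, thus t divides c. t = m, so m divides c. c divides h, so m divides h. h = i, so m divides i. Since m divides a, m divides gcd(i, a).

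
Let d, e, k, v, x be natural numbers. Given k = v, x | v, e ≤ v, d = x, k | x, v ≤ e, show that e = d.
k = v and k | x, therefore v | x. From x | v, x = v. Since d = x, d = v. v ≤ e and e ≤ v, so v = e. From d = v, d = e. Then e = d.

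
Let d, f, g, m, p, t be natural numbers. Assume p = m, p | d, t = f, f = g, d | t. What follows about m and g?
m | g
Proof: t = f and f = g, thus t = g. From d | t, d | g. Since p | d, p | g. Since p = m, m | g.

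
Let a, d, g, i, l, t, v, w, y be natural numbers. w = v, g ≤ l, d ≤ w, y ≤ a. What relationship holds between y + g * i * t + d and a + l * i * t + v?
y + g * i * t + d ≤ a + l * i * t + v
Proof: g ≤ l, thus g * i ≤ l * i. Then g * i * t ≤ l * i * t. Because w = v and d ≤ w, d ≤ v. g * i * t ≤ l * i * t, so g * i * t + d ≤ l * i * t + v. y ≤ a, so y + g * i * t + d ≤ a + l * i * t + v.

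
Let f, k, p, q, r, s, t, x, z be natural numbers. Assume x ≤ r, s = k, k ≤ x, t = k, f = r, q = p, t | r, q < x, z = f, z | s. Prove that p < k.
Since z = f and f = r, z = r. z | s, so r | s. Since s = k, r | k. Because t = k and t | r, k | r. r | k, so r = k. x ≤ r, so x ≤ k. Since k ≤ x, x = k. q = p and q < x, so p < x. x = k, so p < k.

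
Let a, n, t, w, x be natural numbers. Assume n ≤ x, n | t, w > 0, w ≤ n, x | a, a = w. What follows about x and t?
x | t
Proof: a = w and x | a, therefore x | w. Since w > 0, x ≤ w. Since w ≤ n, x ≤ n. Because n ≤ x, n = x. n | t, so x | t.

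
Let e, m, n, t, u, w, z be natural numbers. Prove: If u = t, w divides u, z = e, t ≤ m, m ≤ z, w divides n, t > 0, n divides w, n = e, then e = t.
Since w divides n and n divides w, w = n. Since n = e, w = e. u = t and w divides u, thus w divides t. Since w = e, e divides t. From t > 0, e ≤ t. z = e and m ≤ z, so m ≤ e. t ≤ m, so t ≤ e. From e ≤ t, e = t.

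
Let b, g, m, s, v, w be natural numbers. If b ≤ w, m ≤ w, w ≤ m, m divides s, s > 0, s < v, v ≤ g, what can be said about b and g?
b < g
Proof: Since m ≤ w and w ≤ m, m = w. m divides s, so w divides s. Since s > 0, w ≤ s. s < v, so w < v. b ≤ w, so b < v. From v ≤ g, b < g.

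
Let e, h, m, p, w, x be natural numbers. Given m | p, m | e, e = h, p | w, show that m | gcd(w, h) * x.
Since m | p and p | w, m | w. From e = h and m | e, m | h. Since m | w, m | gcd(w, h). Then m | gcd(w, h) * x.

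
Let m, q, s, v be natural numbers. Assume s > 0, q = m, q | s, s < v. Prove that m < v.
q | s and s > 0, therefore q ≤ s. Since q = m, m ≤ s. s < v, so m < v.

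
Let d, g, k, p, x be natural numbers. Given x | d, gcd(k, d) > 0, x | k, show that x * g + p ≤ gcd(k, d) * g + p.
From x | k and x | d, x | gcd(k, d). gcd(k, d) > 0, so x ≤ gcd(k, d). Then x * g ≤ gcd(k, d) * g. Then x * g + p ≤ gcd(k, d) * g + p.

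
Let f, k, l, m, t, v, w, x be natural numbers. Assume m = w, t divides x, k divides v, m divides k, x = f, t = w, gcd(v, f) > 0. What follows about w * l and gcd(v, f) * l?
w * l ≤ gcd(v, f) * l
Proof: Because m divides k and k divides v, m divides v. Since m = w, w divides v. t = w and t divides x, therefore w divides x. x = f, so w divides f. Because w divides v, w divides gcd(v, f). gcd(v, f) > 0, so w ≤ gcd(v, f). By multiplying by a non-negative, w * l ≤ gcd(v, f) * l.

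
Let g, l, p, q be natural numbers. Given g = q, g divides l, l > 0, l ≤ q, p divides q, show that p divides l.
g = q and g divides l, so q divides l. l > 0, so q ≤ l. l ≤ q, so q = l. Since p divides q, p divides l.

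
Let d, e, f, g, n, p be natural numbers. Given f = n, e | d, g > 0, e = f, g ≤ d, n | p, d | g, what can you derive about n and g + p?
n | g + p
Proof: d | g and g > 0, hence d ≤ g. g ≤ d, so d = g. From e = f and f = n, e = n. Since e | d, n | d. d = g, so n | g. n | p, so n | g + p.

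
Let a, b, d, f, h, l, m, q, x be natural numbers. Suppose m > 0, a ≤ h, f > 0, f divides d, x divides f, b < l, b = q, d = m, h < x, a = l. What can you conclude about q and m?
q < m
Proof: From a = l and a ≤ h, l ≤ h. h < x, so l < x. x divides f and f > 0, therefore x ≤ f. Since d = m and f divides d, f divides m. m > 0, so f ≤ m. Since x ≤ f, x ≤ m. l < x, so l < m. Since b < l, b < m. Since b = q, q < m.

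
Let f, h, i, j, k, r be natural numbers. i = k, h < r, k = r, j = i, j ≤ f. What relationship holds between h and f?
h < f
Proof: j = i and i = k, hence j = k. Because k = r, j = r. j ≤ f, so r ≤ f. h < r, so h < f.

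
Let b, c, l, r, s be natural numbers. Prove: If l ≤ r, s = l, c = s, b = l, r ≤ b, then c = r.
c = s and s = l, so c = l. Because b = l and r ≤ b, r ≤ l. Since l ≤ r, l = r. Since c = l, c = r.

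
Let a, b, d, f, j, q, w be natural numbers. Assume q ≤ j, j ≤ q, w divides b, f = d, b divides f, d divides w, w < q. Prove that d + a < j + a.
Since q ≤ j and j ≤ q, q = j. f = d and b divides f, therefore b divides d. w divides b, so w divides d. d divides w, so w = d. w < q, so d < q. q = j, so d < j. Then d + a < j + a.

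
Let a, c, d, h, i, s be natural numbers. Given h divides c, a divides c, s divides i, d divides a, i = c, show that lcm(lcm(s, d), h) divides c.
From i = c and s divides i, s divides c. d divides a and a divides c, thus d divides c. s divides c, so lcm(s, d) divides c. h divides c, so lcm(lcm(s, d), h) divides c.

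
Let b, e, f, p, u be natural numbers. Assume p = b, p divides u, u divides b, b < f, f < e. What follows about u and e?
u < e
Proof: From p = b and p divides u, b divides u. u divides b, so b = u. Since b < f, u < f. Since f < e, u < e.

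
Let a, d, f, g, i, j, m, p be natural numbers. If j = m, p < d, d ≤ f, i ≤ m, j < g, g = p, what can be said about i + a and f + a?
i + a < f + a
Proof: g = p and j < g, therefore j < p. j = m, so m < p. p < d and d ≤ f, therefore p < f. Since m < p, m < f. i ≤ m, so i < f. Then i + a < f + a.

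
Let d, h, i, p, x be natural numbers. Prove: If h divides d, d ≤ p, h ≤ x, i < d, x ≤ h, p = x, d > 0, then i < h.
Because x ≤ h and h ≤ x, x = h. p = x, so p = h. From d ≤ p, d ≤ h. h divides d and d > 0, therefore h ≤ d. Since d ≤ h, d = h. i < d, so i < h.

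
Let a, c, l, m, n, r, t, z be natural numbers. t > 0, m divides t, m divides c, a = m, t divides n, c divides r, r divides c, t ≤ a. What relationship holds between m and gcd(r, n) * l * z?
m divides gcd(r, n) * l * z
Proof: Because c divides r and r divides c, c = r. Since m divides c, m divides r. a = m and t ≤ a, so t ≤ m. m divides t and t > 0, therefore m ≤ t. Since t ≤ m, t = m. Because t divides n, m divides n. From m divides r, m divides gcd(r, n). Then m divides gcd(r, n) * l. Then m divides gcd(r, n) * l * z.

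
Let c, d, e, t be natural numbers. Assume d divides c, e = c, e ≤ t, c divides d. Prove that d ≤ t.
Since c divides d and d divides c, c = d. e = c, so e = d. Since e ≤ t, d ≤ t.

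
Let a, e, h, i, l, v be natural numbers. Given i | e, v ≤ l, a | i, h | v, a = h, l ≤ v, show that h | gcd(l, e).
v ≤ l and l ≤ v, thus v = l. h | v, so h | l. a = h and a | i, therefore h | i. Since i | e, h | e. Since h | l, h | gcd(l, e).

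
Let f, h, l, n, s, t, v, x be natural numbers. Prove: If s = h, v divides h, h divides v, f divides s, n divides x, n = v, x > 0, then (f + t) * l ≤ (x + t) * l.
s = h and f divides s, hence f divides h. Since v divides h and h divides v, v = h. Because n = v, n = h. n divides x, so h divides x. f divides h, so f divides x. Since x > 0, f ≤ x. Then f + t ≤ x + t. By multiplying by a non-negative, (f + t) * l ≤ (x + t) * l.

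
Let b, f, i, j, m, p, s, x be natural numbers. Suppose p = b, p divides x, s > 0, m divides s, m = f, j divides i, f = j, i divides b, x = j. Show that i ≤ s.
Because m = f and f = j, m = j. Because p = b and p divides x, b divides x. Since i divides b, i divides x. Since x = j, i divides j. Since j divides i, j = i. Since m = j, m = i. m divides s, so i divides s. s > 0, so i ≤ s.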